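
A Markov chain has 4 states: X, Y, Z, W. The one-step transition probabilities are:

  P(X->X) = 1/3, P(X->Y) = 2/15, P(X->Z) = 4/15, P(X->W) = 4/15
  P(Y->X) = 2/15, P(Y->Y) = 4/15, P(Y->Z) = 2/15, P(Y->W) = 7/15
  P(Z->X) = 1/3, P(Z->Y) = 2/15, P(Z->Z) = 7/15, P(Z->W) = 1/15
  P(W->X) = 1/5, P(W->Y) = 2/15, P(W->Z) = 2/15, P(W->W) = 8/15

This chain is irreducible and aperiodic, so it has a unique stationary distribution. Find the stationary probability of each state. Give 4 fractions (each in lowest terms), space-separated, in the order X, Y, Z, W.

Answer: 211/819 2/13 206/819 92/273

Derivation:
The stationary distribution satisfies pi = pi * P, i.e.:
  pi_X = 1/3*pi_X + 2/15*pi_Y + 1/3*pi_Z + 1/5*pi_W
  pi_Y = 2/15*pi_X + 4/15*pi_Y + 2/15*pi_Z + 2/15*pi_W
  pi_Z = 4/15*pi_X + 2/15*pi_Y + 7/15*pi_Z + 2/15*pi_W
  pi_W = 4/15*pi_X + 7/15*pi_Y + 1/15*pi_Z + 8/15*pi_W
with normalization: pi_X + pi_Y + pi_Z + pi_W = 1.

Using the first 3 balance equations plus normalization, the linear system A*pi = b is:
  [-2/3, 2/15, 1/3, 1/5] . pi = 0
  [2/15, -11/15, 2/15, 2/15] . pi = 0
  [4/15, 2/15, -8/15, 2/15] . pi = 0
  [1, 1, 1, 1] . pi = 1

Solving yields:
  pi_X = 211/819
  pi_Y = 2/13
  pi_Z = 206/819
  pi_W = 92/273

Verification (pi * P):
  211/819*1/3 + 2/13*2/15 + 206/819*1/3 + 92/273*1/5 = 211/819 = pi_X  (ok)
  211/819*2/15 + 2/13*4/15 + 206/819*2/15 + 92/273*2/15 = 2/13 = pi_Y  (ok)
  211/819*4/15 + 2/13*2/15 + 206/819*7/15 + 92/273*2/15 = 206/819 = pi_Z  (ok)
  211/819*4/15 + 2/13*7/15 + 206/819*1/15 + 92/273*8/15 = 92/273 = pi_W  (ok)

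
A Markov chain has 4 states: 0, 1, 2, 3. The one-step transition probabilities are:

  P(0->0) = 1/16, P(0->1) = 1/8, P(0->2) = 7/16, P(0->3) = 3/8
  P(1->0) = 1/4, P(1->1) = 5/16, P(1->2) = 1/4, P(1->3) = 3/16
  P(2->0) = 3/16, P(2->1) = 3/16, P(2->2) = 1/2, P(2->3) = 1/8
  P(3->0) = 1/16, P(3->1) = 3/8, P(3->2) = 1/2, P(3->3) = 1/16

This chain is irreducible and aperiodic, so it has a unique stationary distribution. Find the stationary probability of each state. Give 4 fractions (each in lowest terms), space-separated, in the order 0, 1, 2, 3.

The stationary distribution satisfies pi = pi * P, i.e.:
  pi_0 = 1/16*pi_0 + 1/4*pi_1 + 3/16*pi_2 + 1/16*pi_3
  pi_1 = 1/8*pi_0 + 5/16*pi_1 + 3/16*pi_2 + 3/8*pi_3
  pi_2 = 7/16*pi_0 + 1/4*pi_1 + 1/2*pi_2 + 1/2*pi_3
  pi_3 = 3/8*pi_0 + 3/16*pi_1 + 1/8*pi_2 + 1/16*pi_3
with normalization: pi_0 + pi_1 + pi_2 + pi_3 = 1.

Using the first 3 balance equations plus normalization, the linear system A*pi = b is:
  [-15/16, 1/4, 3/16, 1/16] . pi = 0
  [1/8, -11/16, 3/16, 3/8] . pi = 0
  [7/16, 1/4, -1/2, 1/2] . pi = 0
  [1, 1, 1, 1] . pi = 1

Solving yields:
  pi_0 = 140/869
  pi_1 = 1039/4345
  pi_2 = 1869/4345
  pi_3 = 67/395

Verification (pi * P):
  140/869*1/16 + 1039/4345*1/4 + 1869/4345*3/16 + 67/395*1/16 = 140/869 = pi_0  (ok)
  140/869*1/8 + 1039/4345*5/16 + 1869/4345*3/16 + 67/395*3/8 = 1039/4345 = pi_1  (ok)
  140/869*7/16 + 1039/4345*1/4 + 1869/4345*1/2 + 67/395*1/2 = 1869/4345 = pi_2  (ok)
  140/869*3/8 + 1039/4345*3/16 + 1869/4345*1/8 + 67/395*1/16 = 67/395 = pi_3  (ok)

Answer: 140/869 1039/4345 1869/4345 67/395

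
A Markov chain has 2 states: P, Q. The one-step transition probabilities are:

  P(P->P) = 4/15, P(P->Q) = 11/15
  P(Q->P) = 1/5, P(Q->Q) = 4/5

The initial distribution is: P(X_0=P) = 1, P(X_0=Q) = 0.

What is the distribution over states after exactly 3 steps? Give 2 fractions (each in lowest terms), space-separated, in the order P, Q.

Propagating the distribution step by step (d_{t+1} = d_t * P):
d_0 = (P=1, Q=0)
  d_1[P] = 1*4/15 + 0*1/5 = 4/15
  d_1[Q] = 1*11/15 + 0*4/5 = 11/15
d_1 = (P=4/15, Q=11/15)
  d_2[P] = 4/15*4/15 + 11/15*1/5 = 49/225
  d_2[Q] = 4/15*11/15 + 11/15*4/5 = 176/225
d_2 = (P=49/225, Q=176/225)
  d_3[P] = 49/225*4/15 + 176/225*1/5 = 724/3375
  d_3[Q] = 49/225*11/15 + 176/225*4/5 = 2651/3375
d_3 = (P=724/3375, Q=2651/3375)

Answer: 724/3375 2651/3375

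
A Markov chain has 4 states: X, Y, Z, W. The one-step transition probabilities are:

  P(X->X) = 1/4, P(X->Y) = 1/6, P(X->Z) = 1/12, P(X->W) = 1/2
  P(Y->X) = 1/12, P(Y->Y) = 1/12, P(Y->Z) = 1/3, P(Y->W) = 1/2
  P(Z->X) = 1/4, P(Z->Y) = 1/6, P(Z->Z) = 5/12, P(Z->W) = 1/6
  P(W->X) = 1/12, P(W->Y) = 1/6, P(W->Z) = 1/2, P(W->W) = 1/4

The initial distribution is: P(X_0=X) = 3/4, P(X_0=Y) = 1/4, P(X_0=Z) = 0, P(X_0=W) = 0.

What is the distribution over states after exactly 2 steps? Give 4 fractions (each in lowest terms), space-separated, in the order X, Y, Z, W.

Propagating the distribution step by step (d_{t+1} = d_t * P):
d_0 = (X=3/4, Y=1/4, Z=0, W=0)
  d_1[X] = 3/4*1/4 + 1/4*1/12 + 0*1/4 + 0*1/12 = 5/24
  d_1[Y] = 3/4*1/6 + 1/4*1/12 + 0*1/6 + 0*1/6 = 7/48
  d_1[Z] = 3/4*1/12 + 1/4*1/3 + 0*5/12 + 0*1/2 = 7/48
  d_1[W] = 3/4*1/2 + 1/4*1/2 + 0*1/6 + 0*1/4 = 1/2
d_1 = (X=5/24, Y=7/48, Z=7/48, W=1/2)
  d_2[X] = 5/24*1/4 + 7/48*1/12 + 7/48*1/4 + 1/2*1/12 = 41/288
  d_2[Y] = 5/24*1/6 + 7/48*1/12 + 7/48*1/6 + 1/2*1/6 = 89/576
  d_2[Z] = 5/24*1/12 + 7/48*1/3 + 7/48*5/12 + 1/2*1/2 = 217/576
  d_2[W] = 5/24*1/2 + 7/48*1/2 + 7/48*1/6 + 1/2*1/4 = 47/144
d_2 = (X=41/288, Y=89/576, Z=217/576, W=47/144)

Answer: 41/288 89/576 217/576 47/144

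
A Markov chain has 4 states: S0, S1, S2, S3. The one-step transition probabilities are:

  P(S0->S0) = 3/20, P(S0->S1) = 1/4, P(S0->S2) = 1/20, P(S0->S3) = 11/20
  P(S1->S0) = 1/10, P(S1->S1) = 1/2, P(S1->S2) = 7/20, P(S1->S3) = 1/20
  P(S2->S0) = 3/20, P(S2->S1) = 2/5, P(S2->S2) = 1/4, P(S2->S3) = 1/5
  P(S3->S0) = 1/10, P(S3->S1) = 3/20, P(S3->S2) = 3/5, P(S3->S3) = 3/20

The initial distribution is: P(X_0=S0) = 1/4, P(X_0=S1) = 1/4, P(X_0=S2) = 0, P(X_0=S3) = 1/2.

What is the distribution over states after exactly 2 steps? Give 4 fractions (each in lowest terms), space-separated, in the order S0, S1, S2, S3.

Propagating the distribution step by step (d_{t+1} = d_t * P):
d_0 = (S0=1/4, S1=1/4, S2=0, S3=1/2)
  d_1[S0] = 1/4*3/20 + 1/4*1/10 + 0*3/20 + 1/2*1/10 = 9/80
  d_1[S1] = 1/4*1/4 + 1/4*1/2 + 0*2/5 + 1/2*3/20 = 21/80
  d_1[S2] = 1/4*1/20 + 1/4*7/20 + 0*1/4 + 1/2*3/5 = 2/5
  d_1[S3] = 1/4*11/20 + 1/4*1/20 + 0*1/5 + 1/2*3/20 = 9/40
d_1 = (S0=9/80, S1=21/80, S2=2/5, S3=9/40)
  d_2[S0] = 9/80*3/20 + 21/80*1/10 + 2/5*3/20 + 9/40*1/10 = 201/1600
  d_2[S1] = 9/80*1/4 + 21/80*1/2 + 2/5*2/5 + 9/40*3/20 = 113/320
  d_2[S2] = 9/80*1/20 + 21/80*7/20 + 2/5*1/4 + 9/40*3/5 = 133/400
  d_2[S3] = 9/80*11/20 + 21/80*1/20 + 2/5*1/5 + 9/40*3/20 = 151/800
d_2 = (S0=201/1600, S1=113/320, S2=133/400, S3=151/800)

Answer: 201/1600 113/320 133/400 151/800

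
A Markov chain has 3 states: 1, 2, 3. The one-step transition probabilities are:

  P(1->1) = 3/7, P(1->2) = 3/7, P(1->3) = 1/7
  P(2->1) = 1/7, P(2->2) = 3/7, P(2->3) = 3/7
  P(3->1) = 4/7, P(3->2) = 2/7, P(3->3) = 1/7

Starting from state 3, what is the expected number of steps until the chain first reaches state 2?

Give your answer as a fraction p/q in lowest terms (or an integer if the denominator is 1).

Answer: 14/5

Derivation:
Let h_i = expected steps to first reach 2 from state i.
Boundary: h_2 = 0.
First-step equations for the other states:
  h_1 = 1 + 3/7*h_1 + 3/7*h_2 + 1/7*h_3
  h_3 = 1 + 4/7*h_1 + 2/7*h_2 + 1/7*h_3

Substituting h_2 = 0 and rearranging gives the linear system (I - Q) h = 1:
  [4/7, -1/7] . (h_1, h_3) = 1
  [-4/7, 6/7] . (h_1, h_3) = 1

Solving yields:
  h_1 = 49/20
  h_3 = 14/5

Starting state is 3, so the expected hitting time is h_3 = 14/5.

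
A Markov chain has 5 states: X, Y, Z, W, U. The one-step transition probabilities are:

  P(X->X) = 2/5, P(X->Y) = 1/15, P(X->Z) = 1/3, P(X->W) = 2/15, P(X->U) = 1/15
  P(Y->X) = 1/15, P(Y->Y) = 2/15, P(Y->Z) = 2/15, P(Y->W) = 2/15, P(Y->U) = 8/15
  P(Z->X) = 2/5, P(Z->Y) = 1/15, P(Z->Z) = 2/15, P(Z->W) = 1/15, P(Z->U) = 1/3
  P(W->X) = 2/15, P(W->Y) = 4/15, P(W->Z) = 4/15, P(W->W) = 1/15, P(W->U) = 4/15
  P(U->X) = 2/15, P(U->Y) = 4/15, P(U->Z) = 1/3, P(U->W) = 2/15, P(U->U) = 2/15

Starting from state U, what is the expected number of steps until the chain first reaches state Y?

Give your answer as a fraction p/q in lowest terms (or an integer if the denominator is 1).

Answer: 47355/7396

Derivation:
Let h_i = expected steps to first reach Y from state i.
Boundary: h_Y = 0.
First-step equations for the other states:
  h_X = 1 + 2/5*h_X + 1/15*h_Y + 1/3*h_Z + 2/15*h_W + 1/15*h_U
  h_Z = 1 + 2/5*h_X + 1/15*h_Y + 2/15*h_Z + 1/15*h_W + 1/3*h_U
  h_W = 1 + 2/15*h_X + 4/15*h_Y + 4/15*h_Z + 1/15*h_W + 4/15*h_U
  h_U = 1 + 2/15*h_X + 4/15*h_Y + 1/3*h_Z + 2/15*h_W + 2/15*h_U

Substituting h_Y = 0 and rearranging gives the linear system (I - Q) h = 1:
  [3/5, -1/3, -2/15, -1/15] . (h_X, h_Z, h_W, h_U) = 1
  [-2/5, 13/15, -1/15, -1/3] . (h_X, h_Z, h_W, h_U) = 1
  [-2/15, -4/15, 14/15, -4/15] . (h_X, h_Z, h_W, h_U) = 1
  [-2/15, -1/3, -2/15, 13/15] . (h_X, h_Z, h_W, h_U) = 1

Solving yields:
  h_X = 30135/3698
  h_Z = 58155/7396
  h_W = 11670/1849
  h_U = 47355/7396

Starting state is U, so the expected hitting time is h_U = 47355/7396.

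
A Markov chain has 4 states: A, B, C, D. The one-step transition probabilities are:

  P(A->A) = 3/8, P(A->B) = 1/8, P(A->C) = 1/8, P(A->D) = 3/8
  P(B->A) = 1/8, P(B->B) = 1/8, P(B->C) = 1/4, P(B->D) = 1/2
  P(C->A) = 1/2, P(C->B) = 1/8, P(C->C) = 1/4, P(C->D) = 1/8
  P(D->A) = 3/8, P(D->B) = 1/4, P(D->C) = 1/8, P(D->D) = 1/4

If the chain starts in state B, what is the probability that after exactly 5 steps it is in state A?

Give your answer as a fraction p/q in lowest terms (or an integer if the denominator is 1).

Computing P^5 by repeated multiplication:
P^1 =
  A: [3/8, 1/8, 1/8, 3/8]
  B: [1/8, 1/8, 1/4, 1/2]
  C: [1/2, 1/8, 1/4, 1/8]
  D: [3/8, 1/4, 1/8, 1/4]
P^2 =
  A: [23/64, 11/64, 5/32, 5/16]
  B: [3/8, 3/16, 11/64, 17/64]
  C: [3/8, 9/64, 11/64, 5/16]
  D: [21/64, 5/32, 11/64, 11/32]
P^3 =
  A: [45/128, 21/128, 85/512, 163/512]
  B: [179/512, 81/512, 87/512, 165/512]
  C: [185/512, 21/128, 21/128, 159/512]
  D: [183/512, 43/256, 85/512, 79/256]
P^4 =
  A: [1453/4096, 675/4096, 681/4096, 1287/4096]
  B: [1461/4096, 677/4096, 85/512, 639/2048]
  C: [363/1024, 671/4096, 85/512, 1293/4096]
  D: [1449/4096, 335/2048, 683/4096, 647/2048]
P^5 =
  A: [11619/32768, 5383/32768, 1363/8192, 5157/16384]
  B: [5807/16384, 2687/16384, 5453/32768, 10327/32768]
  C: [5813/16384, 5389/32768, 5447/32768, 5153/16384]
  D: [11631/32768, 2695/16384, 5449/32768, 5149/16384]

(P^5)[B -> A] = 5807/16384

Answer: 5807/16384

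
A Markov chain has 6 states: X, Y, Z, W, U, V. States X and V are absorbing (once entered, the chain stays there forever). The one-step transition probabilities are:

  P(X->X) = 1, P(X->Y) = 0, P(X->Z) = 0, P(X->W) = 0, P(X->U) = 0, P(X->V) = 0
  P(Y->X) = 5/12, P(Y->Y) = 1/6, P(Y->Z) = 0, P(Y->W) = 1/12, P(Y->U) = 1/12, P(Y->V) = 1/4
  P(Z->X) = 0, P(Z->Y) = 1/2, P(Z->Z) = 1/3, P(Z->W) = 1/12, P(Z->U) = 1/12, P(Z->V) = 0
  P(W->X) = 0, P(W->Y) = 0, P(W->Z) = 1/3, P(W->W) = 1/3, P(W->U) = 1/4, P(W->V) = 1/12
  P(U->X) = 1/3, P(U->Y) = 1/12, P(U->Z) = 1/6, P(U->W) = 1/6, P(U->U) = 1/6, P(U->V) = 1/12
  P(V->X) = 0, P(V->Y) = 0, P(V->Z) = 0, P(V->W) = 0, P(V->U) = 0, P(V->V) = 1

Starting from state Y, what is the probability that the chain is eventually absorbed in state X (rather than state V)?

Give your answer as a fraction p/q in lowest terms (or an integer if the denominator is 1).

Answer: 1481/2356

Derivation:
Let a_i = P(absorbed in X | start in state i).
Boundary conditions: a_X = 1, a_V = 0.
For each transient state i, a_i = sum_j P(i->j) * a_j:
  a_Y = 5/12*a_X + 1/6*a_Y + 0*a_Z + 1/12*a_W + 1/12*a_U + 1/4*a_V
  a_Z = 0*a_X + 1/2*a_Y + 1/3*a_Z + 1/12*a_W + 1/12*a_U + 0*a_V
  a_W = 0*a_X + 0*a_Y + 1/3*a_Z + 1/3*a_W + 1/4*a_U + 1/12*a_V
  a_U = 1/3*a_X + 1/12*a_Y + 1/6*a_Z + 1/6*a_W + 1/6*a_U + 1/12*a_V

Substituting a_X = 1 and a_V = 0, rearrange to (I - Q) a = r where r[i] = P(i -> X):
  [5/6, 0, -1/12, -1/12] . (a_Y, a_Z, a_W, a_U) = 5/12
  [-1/2, 2/3, -1/12, -1/12] . (a_Y, a_Z, a_W, a_U) = 0
  [0, -1/3, 2/3, -1/4] . (a_Y, a_Z, a_W, a_U) = 0
  [-1/12, -1/6, -1/6, 5/6] . (a_Y, a_Z, a_W, a_U) = 1/3

Solving yields:
  a_Y = 1481/2356
  a_Z = 2979/4712
  a_W = 18/31
  a_U = 831/1178

Starting state is Y, so the absorption probability is a_Y = 1481/2356.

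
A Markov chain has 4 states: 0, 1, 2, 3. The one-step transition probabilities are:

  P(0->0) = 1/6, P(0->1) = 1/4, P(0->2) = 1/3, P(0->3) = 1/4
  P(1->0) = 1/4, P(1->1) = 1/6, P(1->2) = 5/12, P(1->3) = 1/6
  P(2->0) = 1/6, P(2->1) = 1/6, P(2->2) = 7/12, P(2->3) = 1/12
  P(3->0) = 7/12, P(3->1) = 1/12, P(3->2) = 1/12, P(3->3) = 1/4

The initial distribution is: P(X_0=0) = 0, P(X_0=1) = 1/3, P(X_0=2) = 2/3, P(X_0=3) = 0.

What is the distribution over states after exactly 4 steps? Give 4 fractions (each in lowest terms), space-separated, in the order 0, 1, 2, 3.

Propagating the distribution step by step (d_{t+1} = d_t * P):
d_0 = (0=0, 1=1/3, 2=2/3, 3=0)
  d_1[0] = 0*1/6 + 1/3*1/4 + 2/3*1/6 + 0*7/12 = 7/36
  d_1[1] = 0*1/4 + 1/3*1/6 + 2/3*1/6 + 0*1/12 = 1/6
  d_1[2] = 0*1/3 + 1/3*5/12 + 2/3*7/12 + 0*1/12 = 19/36
  d_1[3] = 0*1/4 + 1/3*1/6 + 2/3*1/12 + 0*1/4 = 1/9
d_1 = (0=7/36, 1=1/6, 2=19/36, 3=1/9)
  d_2[0] = 7/36*1/6 + 1/6*1/4 + 19/36*1/6 + 1/9*7/12 = 49/216
  d_2[1] = 7/36*1/4 + 1/6*1/6 + 19/36*1/6 + 1/9*1/12 = 25/144
  d_2[2] = 7/36*1/3 + 1/6*5/12 + 19/36*7/12 + 1/9*1/12 = 65/144
  d_2[3] = 7/36*1/4 + 1/6*1/6 + 19/36*1/12 + 1/9*1/4 = 4/27
d_2 = (0=49/216, 1=25/144, 2=65/144, 3=4/27)
  d_3[0] = 49/216*1/6 + 25/144*1/4 + 65/144*1/6 + 4/27*7/12 = 1259/5184
  d_3[1] = 49/216*1/4 + 25/144*1/6 + 65/144*1/6 + 4/27*1/12 = 449/2592
  d_3[2] = 49/216*1/3 + 25/144*5/12 + 65/144*7/12 + 4/27*1/12 = 61/144
  d_3[3] = 49/216*1/4 + 25/144*1/6 + 65/144*1/12 + 4/27*1/4 = 277/1728
d_3 = (0=1259/5184, 1=449/2592, 2=61/144, 3=277/1728)
  d_4[0] = 1259/5184*1/6 + 449/2592*1/4 + 61/144*1/6 + 277/1728*7/12 = 15421/62208
  d_4[1] = 1259/5184*1/4 + 449/2592*1/6 + 61/144*1/6 + 277/1728*1/12 = 2699/15552
  d_4[2] = 1259/5184*1/3 + 449/2592*5/12 + 61/144*7/12 + 277/1728*1/12 = 25729/62208
  d_4[3] = 1259/5184*1/4 + 449/2592*1/6 + 61/144*1/12 + 277/1728*1/4 = 5131/31104
d_4 = (0=15421/62208, 1=2699/15552, 2=25729/62208, 3=5131/31104)

Answer: 15421/62208 2699/15552 25729/62208 5131/31104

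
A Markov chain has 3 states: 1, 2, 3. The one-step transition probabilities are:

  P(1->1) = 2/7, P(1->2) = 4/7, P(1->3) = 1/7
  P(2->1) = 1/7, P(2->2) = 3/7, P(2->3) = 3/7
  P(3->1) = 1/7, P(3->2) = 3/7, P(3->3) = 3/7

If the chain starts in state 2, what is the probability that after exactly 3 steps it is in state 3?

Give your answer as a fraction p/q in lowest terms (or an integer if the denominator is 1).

Answer: 131/343

Derivation:
Computing P^3 by repeated multiplication:
P^1 =
  1: [2/7, 4/7, 1/7]
  2: [1/7, 3/7, 3/7]
  3: [1/7, 3/7, 3/7]
P^2 =
  1: [9/49, 23/49, 17/49]
  2: [8/49, 22/49, 19/49]
  3: [8/49, 22/49, 19/49]
P^3 =
  1: [58/343, 156/343, 129/343]
  2: [57/343, 155/343, 131/343]
  3: [57/343, 155/343, 131/343]

(P^3)[2 -> 3] = 131/343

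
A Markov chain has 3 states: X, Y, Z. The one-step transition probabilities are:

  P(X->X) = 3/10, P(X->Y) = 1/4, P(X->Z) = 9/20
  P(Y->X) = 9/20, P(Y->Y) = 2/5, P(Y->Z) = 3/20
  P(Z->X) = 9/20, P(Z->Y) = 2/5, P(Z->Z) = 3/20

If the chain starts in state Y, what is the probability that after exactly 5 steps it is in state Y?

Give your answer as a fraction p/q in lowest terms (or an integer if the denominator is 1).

Answer: 1092269/3200000

Derivation:
Computing P^5 by repeated multiplication:
P^1 =
  X: [3/10, 1/4, 9/20]
  Y: [9/20, 2/5, 3/20]
  Z: [9/20, 2/5, 3/20]
P^2 =
  X: [81/200, 71/200, 6/25]
  Y: [153/400, 133/400, 57/200]
  Z: [153/400, 133/400, 57/200]
P^3 =
  X: [1557/4000, 1357/4000, 543/2000]
  Y: [3141/8000, 2741/8000, 1059/4000]
  Z: [3141/8000, 2741/8000, 1059/4000]
P^4 =
  X: [31329/80000, 27329/80000, 10671/40000]
  Y: [62577/160000, 54577/160000, 21423/80000]
  Z: [62577/160000, 54577/160000, 21423/80000]
P^5 =
  X: [626013/1600000, 546013/1600000, 213987/800000]
  Y: [1252269/3200000, 1092269/3200000, 427731/1600000]
  Z: [1252269/3200000, 1092269/3200000, 427731/1600000]

(P^5)[Y -> Y] = 1092269/3200000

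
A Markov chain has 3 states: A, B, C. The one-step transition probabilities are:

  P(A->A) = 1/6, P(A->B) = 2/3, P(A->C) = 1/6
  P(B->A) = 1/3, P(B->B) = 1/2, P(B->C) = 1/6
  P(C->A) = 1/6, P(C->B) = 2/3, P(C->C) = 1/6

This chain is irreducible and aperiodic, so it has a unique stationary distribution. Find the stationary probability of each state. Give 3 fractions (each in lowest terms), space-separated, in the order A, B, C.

Answer: 11/42 4/7 1/6

Derivation:
The stationary distribution satisfies pi = pi * P, i.e.:
  pi_A = 1/6*pi_A + 1/3*pi_B + 1/6*pi_C
  pi_B = 2/3*pi_A + 1/2*pi_B + 2/3*pi_C
  pi_C = 1/6*pi_A + 1/6*pi_B + 1/6*pi_C
with normalization: pi_A + pi_B + pi_C = 1.

Using the first 2 balance equations plus normalization, the linear system A*pi = b is:
  [-5/6, 1/3, 1/6] . pi = 0
  [2/3, -1/2, 2/3] . pi = 0
  [1, 1, 1] . pi = 1

Solving yields:
  pi_A = 11/42
  pi_B = 4/7
  pi_C = 1/6

Verification (pi * P):
  11/42*1/6 + 4/7*1/3 + 1/6*1/6 = 11/42 = pi_A  (ok)
  11/42*2/3 + 4/7*1/2 + 1/6*2/3 = 4/7 = pi_B  (ok)
  11/42*1/6 + 4/7*1/6 + 1/6*1/6 = 1/6 = pi_C  (ok)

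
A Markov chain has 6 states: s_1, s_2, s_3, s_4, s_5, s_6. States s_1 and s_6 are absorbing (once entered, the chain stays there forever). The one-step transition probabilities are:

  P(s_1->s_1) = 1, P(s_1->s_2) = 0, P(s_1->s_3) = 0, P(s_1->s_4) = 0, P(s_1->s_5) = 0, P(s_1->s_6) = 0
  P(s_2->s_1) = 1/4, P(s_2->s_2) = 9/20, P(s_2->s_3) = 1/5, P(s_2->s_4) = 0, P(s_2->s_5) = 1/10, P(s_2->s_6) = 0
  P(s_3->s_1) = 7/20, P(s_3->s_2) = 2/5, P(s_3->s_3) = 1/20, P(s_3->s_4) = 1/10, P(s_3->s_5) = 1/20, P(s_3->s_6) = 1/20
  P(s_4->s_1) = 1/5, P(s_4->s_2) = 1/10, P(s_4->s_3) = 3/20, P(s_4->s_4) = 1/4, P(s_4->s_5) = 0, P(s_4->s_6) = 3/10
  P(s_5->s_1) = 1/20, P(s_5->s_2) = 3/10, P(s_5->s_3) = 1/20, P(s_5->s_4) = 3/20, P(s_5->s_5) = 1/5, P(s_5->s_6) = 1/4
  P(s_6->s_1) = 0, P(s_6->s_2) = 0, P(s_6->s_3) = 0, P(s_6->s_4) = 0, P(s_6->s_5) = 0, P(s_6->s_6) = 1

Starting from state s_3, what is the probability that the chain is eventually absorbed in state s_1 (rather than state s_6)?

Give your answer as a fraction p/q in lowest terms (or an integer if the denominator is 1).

Answer: 29585/36552

Derivation:
Let a_i = P(absorbed in s_1 | start in state i).
Boundary conditions: a_s_1 = 1, a_s_6 = 0.
For each transient state i, a_i = sum_j P(i->j) * a_j:
  a_s_2 = 1/4*a_s_1 + 9/20*a_s_2 + 1/5*a_s_3 + 0*a_s_4 + 1/10*a_s_5 + 0*a_s_6
  a_s_3 = 7/20*a_s_1 + 2/5*a_s_2 + 1/20*a_s_3 + 1/10*a_s_4 + 1/20*a_s_5 + 1/20*a_s_6
  a_s_4 = 1/5*a_s_1 + 1/10*a_s_2 + 3/20*a_s_3 + 1/4*a_s_4 + 0*a_s_5 + 3/10*a_s_6
  a_s_5 = 1/20*a_s_1 + 3/10*a_s_2 + 1/20*a_s_3 + 3/20*a_s_4 + 1/5*a_s_5 + 1/4*a_s_6

Substituting a_s_1 = 1 and a_s_6 = 0, rearrange to (I - Q) a = r where r[i] = P(i -> s_1):
  [11/20, -1/5, 0, -1/10] . (a_s_2, a_s_3, a_s_4, a_s_5) = 1/4
  [-2/5, 19/20, -1/10, -1/20] . (a_s_2, a_s_3, a_s_4, a_s_5) = 7/20
  [-1/10, -3/20, 3/4, 0] . (a_s_2, a_s_3, a_s_4, a_s_5) = 1/5
  [-3/10, -1/20, -3/20, 4/5] . (a_s_2, a_s_3, a_s_4, a_s_5) = 1/20

Solving yields:
  a_s_2 = 5151/6092
  a_s_3 = 29585/36552
  a_s_4 = 6595/12184
  a_s_5 = 19433/36552

Starting state is s_3, so the absorption probability is a_s_3 = 29585/36552.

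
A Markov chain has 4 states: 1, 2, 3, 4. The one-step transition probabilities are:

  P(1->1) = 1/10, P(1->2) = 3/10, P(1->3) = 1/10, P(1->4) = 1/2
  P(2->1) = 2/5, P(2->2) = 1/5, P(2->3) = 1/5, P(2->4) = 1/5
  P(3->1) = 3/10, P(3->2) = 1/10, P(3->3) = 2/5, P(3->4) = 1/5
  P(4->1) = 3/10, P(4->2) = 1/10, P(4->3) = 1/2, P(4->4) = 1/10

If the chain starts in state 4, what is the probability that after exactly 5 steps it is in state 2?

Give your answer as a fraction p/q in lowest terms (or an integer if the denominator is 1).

Answer: 16967/100000

Derivation:
Computing P^5 by repeated multiplication:
P^1 =
  1: [1/10, 3/10, 1/10, 1/2]
  2: [2/5, 1/5, 1/5, 1/5]
  3: [3/10, 1/10, 2/5, 1/5]
  4: [3/10, 1/10, 1/2, 1/10]
P^2 =
  1: [31/100, 3/20, 9/25, 9/50]
  2: [6/25, 1/5, 13/50, 3/10]
  3: [1/4, 17/100, 31/100, 27/100]
  4: [1/4, 17/100, 3/10, 7/25]
P^3 =
  1: [253/1000, 177/1000, 59/200, 11/40]
  2: [34/125, 21/125, 159/500, 121/500]
  3: [267/1000, 167/1000, 159/500, 31/125]
  4: [267/1000, 167/1000, 319/1000, 247/1000]
P^4 =
  1: [2671/10000, 1683/10000, 1581/5000, 621/2500]
  2: [164/625, 107/625, 309/1000, 1287/5000]
  3: [2633/10000, 1701/10000, 3113/10000, 2553/10000]
  4: [2633/10000, 1701/10000, 389/1250, 1277/5000]
P^5 =
  1: [26341/100000, 681/4000, 6221/20000, 25529/100000]
  2: [827/3125, 106/625, 15639/50000, 12649/50000]
  3: [5287/20000, 16967/100000, 7813/25000, 12673/50000]
  4: [5287/20000, 16967/100000, 31253/100000, 5069/20000]

(P^5)[4 -> 2] = 16967/100000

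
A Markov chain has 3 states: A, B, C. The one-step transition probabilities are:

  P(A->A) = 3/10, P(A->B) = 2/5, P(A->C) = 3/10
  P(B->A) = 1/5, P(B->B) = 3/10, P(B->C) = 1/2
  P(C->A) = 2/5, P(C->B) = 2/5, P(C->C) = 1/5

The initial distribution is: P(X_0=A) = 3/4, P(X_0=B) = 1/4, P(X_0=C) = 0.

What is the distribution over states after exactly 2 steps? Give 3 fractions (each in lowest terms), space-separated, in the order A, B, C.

Propagating the distribution step by step (d_{t+1} = d_t * P):
d_0 = (A=3/4, B=1/4, C=0)
  d_1[A] = 3/4*3/10 + 1/4*1/5 + 0*2/5 = 11/40
  d_1[B] = 3/4*2/5 + 1/4*3/10 + 0*2/5 = 3/8
  d_1[C] = 3/4*3/10 + 1/4*1/2 + 0*1/5 = 7/20
d_1 = (A=11/40, B=3/8, C=7/20)
  d_2[A] = 11/40*3/10 + 3/8*1/5 + 7/20*2/5 = 119/400
  d_2[B] = 11/40*2/5 + 3/8*3/10 + 7/20*2/5 = 29/80
  d_2[C] = 11/40*3/10 + 3/8*1/2 + 7/20*1/5 = 17/50
d_2 = (A=119/400, B=29/80, C=17/50)

Answer: 119/400 29/80 17/50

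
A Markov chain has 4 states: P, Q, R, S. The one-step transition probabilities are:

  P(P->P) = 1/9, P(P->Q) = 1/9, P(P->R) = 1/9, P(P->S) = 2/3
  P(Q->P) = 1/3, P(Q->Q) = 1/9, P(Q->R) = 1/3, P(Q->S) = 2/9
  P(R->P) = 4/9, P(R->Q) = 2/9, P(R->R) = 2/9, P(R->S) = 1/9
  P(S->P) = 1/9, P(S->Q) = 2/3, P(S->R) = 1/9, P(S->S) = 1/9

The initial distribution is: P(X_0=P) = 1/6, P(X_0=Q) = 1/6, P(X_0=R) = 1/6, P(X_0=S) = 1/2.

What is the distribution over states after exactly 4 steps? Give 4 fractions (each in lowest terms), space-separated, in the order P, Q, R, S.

Propagating the distribution step by step (d_{t+1} = d_t * P):
d_0 = (P=1/6, Q=1/6, R=1/6, S=1/2)
  d_1[P] = 1/6*1/9 + 1/6*1/3 + 1/6*4/9 + 1/2*1/9 = 11/54
  d_1[Q] = 1/6*1/9 + 1/6*1/9 + 1/6*2/9 + 1/2*2/3 = 11/27
  d_1[R] = 1/6*1/9 + 1/6*1/3 + 1/6*2/9 + 1/2*1/9 = 1/6
  d_1[S] = 1/6*2/3 + 1/6*2/9 + 1/6*1/9 + 1/2*1/9 = 2/9
d_1 = (P=11/54, Q=11/27, R=1/6, S=2/9)
  d_2[P] = 11/54*1/9 + 11/27*1/3 + 1/6*4/9 + 2/9*1/9 = 125/486
  d_2[Q] = 11/54*1/9 + 11/27*1/9 + 1/6*2/9 + 2/9*2/3 = 41/162
  d_2[R] = 11/54*1/9 + 11/27*1/3 + 1/6*2/9 + 2/9*1/9 = 107/486
  d_2[S] = 11/54*2/3 + 11/27*2/9 + 1/6*1/9 + 2/9*1/9 = 131/486
d_2 = (P=125/486, Q=41/162, R=107/486, S=131/486)
  d_3[P] = 125/486*1/9 + 41/162*1/3 + 107/486*4/9 + 131/486*1/9 = 13/54
  d_3[Q] = 125/486*1/9 + 41/162*1/9 + 107/486*2/9 + 131/486*2/3 = 208/729
  d_3[R] = 125/486*1/9 + 41/162*1/3 + 107/486*2/9 + 131/486*1/9 = 839/4374
  d_3[S] = 125/486*2/3 + 41/162*2/9 + 107/486*1/9 + 131/486*1/9 = 617/2187
d_3 = (P=13/54, Q=208/729, R=839/4374, S=617/2187)
  d_4[P] = 13/54*1/9 + 208/729*1/3 + 839/4374*4/9 + 617/2187*1/9 = 1043/4374
  d_4[Q] = 13/54*1/9 + 208/729*1/9 + 839/4374*2/9 + 617/2187*2/3 = 11383/39366
  d_4[R] = 13/54*1/9 + 208/729*1/3 + 839/4374*2/9 + 617/2187*1/9 = 7709/39366
  d_4[S] = 13/54*2/3 + 208/729*2/9 + 839/4374*1/9 + 617/2187*1/9 = 3629/13122
d_4 = (P=1043/4374, Q=11383/39366, R=7709/39366, S=3629/13122)

Answer: 1043/4374 11383/39366 7709/39366 3629/13122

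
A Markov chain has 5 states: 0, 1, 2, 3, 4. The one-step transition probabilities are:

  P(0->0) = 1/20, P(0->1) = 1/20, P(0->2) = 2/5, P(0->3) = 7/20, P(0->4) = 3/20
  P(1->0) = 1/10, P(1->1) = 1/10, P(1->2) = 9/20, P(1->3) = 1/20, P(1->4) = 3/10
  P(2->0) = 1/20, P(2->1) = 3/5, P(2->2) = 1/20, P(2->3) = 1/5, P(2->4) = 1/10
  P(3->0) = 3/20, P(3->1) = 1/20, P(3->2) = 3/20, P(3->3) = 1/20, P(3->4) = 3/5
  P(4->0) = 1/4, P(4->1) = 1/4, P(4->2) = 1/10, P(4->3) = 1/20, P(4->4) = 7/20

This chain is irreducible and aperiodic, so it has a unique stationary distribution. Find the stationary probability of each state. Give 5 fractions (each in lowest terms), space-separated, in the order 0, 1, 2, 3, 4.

The stationary distribution satisfies pi = pi * P, i.e.:
  pi_0 = 1/20*pi_0 + 1/10*pi_1 + 1/20*pi_2 + 3/20*pi_3 + 1/4*pi_4
  pi_1 = 1/20*pi_0 + 1/10*pi_1 + 3/5*pi_2 + 1/20*pi_3 + 1/4*pi_4
  pi_2 = 2/5*pi_0 + 9/20*pi_1 + 1/20*pi_2 + 3/20*pi_3 + 1/10*pi_4
  pi_3 = 7/20*pi_0 + 1/20*pi_1 + 1/5*pi_2 + 1/20*pi_3 + 1/20*pi_4
  pi_4 = 3/20*pi_0 + 3/10*pi_1 + 1/10*pi_2 + 3/5*pi_3 + 7/20*pi_4
with normalization: pi_0 + pi_1 + pi_2 + pi_3 + pi_4 = 1.

Using the first 4 balance equations plus normalization, the linear system A*pi = b is:
  [-19/20, 1/10, 1/20, 3/20, 1/4] . pi = 0
  [1/20, -9/10, 3/5, 1/20, 1/4] . pi = 0
  [2/5, 9/20, -19/20, 3/20, 1/10] . pi = 0
  [7/20, 1/20, 1/5, -19/20, 1/20] . pi = 0
  [1, 1, 1, 1, 1] . pi = 1

Solving yields:
  pi_0 = 28869/219142
  pi_1 = 26269/109571
  pi_2 = 3422/15653
  pi_3 = 13402/109571
  pi_4 = 63023/219142

Verification (pi * P):
  28869/219142*1/20 + 26269/109571*1/10 + 3422/15653*1/20 + 13402/109571*3/20 + 63023/219142*1/4 = 28869/219142 = pi_0  (ok)
  28869/219142*1/20 + 26269/109571*1/10 + 3422/15653*3/5 + 13402/109571*1/20 + 63023/219142*1/4 = 26269/109571 = pi_1  (ok)
  28869/219142*2/5 + 26269/109571*9/20 + 3422/15653*1/20 + 13402/109571*3/20 + 63023/219142*1/10 = 3422/15653 = pi_2  (ok)
  28869/219142*7/20 + 26269/109571*1/20 + 3422/15653*1/5 + 13402/109571*1/20 + 63023/219142*1/20 = 13402/109571 = pi_3  (ok)
  28869/219142*3/20 + 26269/109571*3/10 + 3422/15653*1/10 + 13402/109571*3/5 + 63023/219142*7/20 = 63023/219142 = pi_4  (ok)

Answer: 28869/219142 26269/109571 3422/15653 13402/109571 63023/219142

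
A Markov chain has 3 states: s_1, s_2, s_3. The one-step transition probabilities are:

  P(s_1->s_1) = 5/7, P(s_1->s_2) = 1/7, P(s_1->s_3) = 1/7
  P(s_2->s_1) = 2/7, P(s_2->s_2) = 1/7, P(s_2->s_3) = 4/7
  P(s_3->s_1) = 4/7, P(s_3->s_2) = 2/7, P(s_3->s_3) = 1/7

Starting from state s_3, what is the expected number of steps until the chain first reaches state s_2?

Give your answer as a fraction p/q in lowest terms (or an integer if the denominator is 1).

Answer: 21/4

Derivation:
Let h_i = expected steps to first reach s_2 from state i.
Boundary: h_s_2 = 0.
First-step equations for the other states:
  h_s_1 = 1 + 5/7*h_s_1 + 1/7*h_s_2 + 1/7*h_s_3
  h_s_3 = 1 + 4/7*h_s_1 + 2/7*h_s_2 + 1/7*h_s_3

Substituting h_s_2 = 0 and rearranging gives the linear system (I - Q) h = 1:
  [2/7, -1/7] . (h_s_1, h_s_3) = 1
  [-4/7, 6/7] . (h_s_1, h_s_3) = 1

Solving yields:
  h_s_1 = 49/8
  h_s_3 = 21/4

Starting state is s_3, so the expected hitting time is h_s_3 = 21/4.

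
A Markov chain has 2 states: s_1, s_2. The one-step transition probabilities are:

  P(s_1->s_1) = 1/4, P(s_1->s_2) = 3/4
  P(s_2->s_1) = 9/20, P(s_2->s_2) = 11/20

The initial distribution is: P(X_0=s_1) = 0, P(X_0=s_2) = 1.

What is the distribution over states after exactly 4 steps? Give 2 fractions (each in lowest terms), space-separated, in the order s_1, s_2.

Answer: 234/625 391/625

Derivation:
Propagating the distribution step by step (d_{t+1} = d_t * P):
d_0 = (s_1=0, s_2=1)
  d_1[s_1] = 0*1/4 + 1*9/20 = 9/20
  d_1[s_2] = 0*3/4 + 1*11/20 = 11/20
d_1 = (s_1=9/20, s_2=11/20)
  d_2[s_1] = 9/20*1/4 + 11/20*9/20 = 9/25
  d_2[s_2] = 9/20*3/4 + 11/20*11/20 = 16/25
d_2 = (s_1=9/25, s_2=16/25)
  d_3[s_1] = 9/25*1/4 + 16/25*9/20 = 189/500
  d_3[s_2] = 9/25*3/4 + 16/25*11/20 = 311/500
d_3 = (s_1=189/500, s_2=311/500)
  d_4[s_1] = 189/500*1/4 + 311/500*9/20 = 234/625
  d_4[s_2] = 189/500*3/4 + 311/500*11/20 = 391/625
d_4 = (s_1=234/625, s_2=391/625)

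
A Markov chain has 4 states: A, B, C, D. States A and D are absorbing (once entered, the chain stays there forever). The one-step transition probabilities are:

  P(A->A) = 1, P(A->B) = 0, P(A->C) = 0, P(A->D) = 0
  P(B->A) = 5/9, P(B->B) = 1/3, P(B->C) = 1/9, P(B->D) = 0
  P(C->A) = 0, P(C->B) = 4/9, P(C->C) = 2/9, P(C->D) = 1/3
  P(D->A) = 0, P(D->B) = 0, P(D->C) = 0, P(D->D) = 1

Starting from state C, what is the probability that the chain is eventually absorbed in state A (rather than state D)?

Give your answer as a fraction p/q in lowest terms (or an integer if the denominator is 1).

Answer: 10/19

Derivation:
Let a_i = P(absorbed in A | start in state i).
Boundary conditions: a_A = 1, a_D = 0.
For each transient state i, a_i = sum_j P(i->j) * a_j:
  a_B = 5/9*a_A + 1/3*a_B + 1/9*a_C + 0*a_D
  a_C = 0*a_A + 4/9*a_B + 2/9*a_C + 1/3*a_D

Substituting a_A = 1 and a_D = 0, rearrange to (I - Q) a = r where r[i] = P(i -> A):
  [2/3, -1/9] . (a_B, a_C) = 5/9
  [-4/9, 7/9] . (a_B, a_C) = 0

Solving yields:
  a_B = 35/38
  a_C = 10/19

Starting state is C, so the absorption probability is a_C = 10/19.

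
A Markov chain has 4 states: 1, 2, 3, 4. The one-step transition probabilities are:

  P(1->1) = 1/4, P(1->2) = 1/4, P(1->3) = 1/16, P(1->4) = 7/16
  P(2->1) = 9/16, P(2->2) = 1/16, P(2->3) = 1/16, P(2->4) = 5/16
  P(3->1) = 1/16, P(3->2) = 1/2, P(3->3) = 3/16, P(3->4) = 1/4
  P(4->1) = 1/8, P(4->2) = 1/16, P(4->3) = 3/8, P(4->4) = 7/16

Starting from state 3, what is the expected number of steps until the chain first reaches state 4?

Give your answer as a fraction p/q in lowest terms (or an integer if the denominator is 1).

Let h_i = expected steps to first reach 4 from state i.
Boundary: h_4 = 0.
First-step equations for the other states:
  h_1 = 1 + 1/4*h_1 + 1/4*h_2 + 1/16*h_3 + 7/16*h_4
  h_2 = 1 + 9/16*h_1 + 1/16*h_2 + 1/16*h_3 + 5/16*h_4
  h_3 = 1 + 1/16*h_1 + 1/2*h_2 + 3/16*h_3 + 1/4*h_4

Substituting h_4 = 0 and rearranging gives the linear system (I - Q) h = 1:
  [3/4, -1/4, -1/16] . (h_1, h_2, h_3) = 1
  [-9/16, 15/16, -1/16] . (h_1, h_2, h_3) = 1
  [-1/16, -1/2, 13/16] . (h_1, h_2, h_3) = 1

Solving yields:
  h_1 = 4256/1685
  h_2 = 4704/1685
  h_3 = 5296/1685

Starting state is 3, so the expected hitting time is h_3 = 5296/1685.

Answer: 5296/1685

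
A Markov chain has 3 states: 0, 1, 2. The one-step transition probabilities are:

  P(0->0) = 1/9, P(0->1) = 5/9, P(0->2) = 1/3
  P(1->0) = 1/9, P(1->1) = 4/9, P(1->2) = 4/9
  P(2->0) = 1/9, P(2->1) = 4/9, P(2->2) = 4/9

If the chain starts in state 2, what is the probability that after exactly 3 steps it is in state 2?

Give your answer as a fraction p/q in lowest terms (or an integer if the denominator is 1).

Answer: 35/81

Derivation:
Computing P^3 by repeated multiplication:
P^1 =
  0: [1/9, 5/9, 1/3]
  1: [1/9, 4/9, 4/9]
  2: [1/9, 4/9, 4/9]
P^2 =
  0: [1/9, 37/81, 35/81]
  1: [1/9, 37/81, 35/81]
  2: [1/9, 37/81, 35/81]
P^3 =
  0: [1/9, 37/81, 35/81]
  1: [1/9, 37/81, 35/81]
  2: [1/9, 37/81, 35/81]

(P^3)[2 -> 2] = 35/81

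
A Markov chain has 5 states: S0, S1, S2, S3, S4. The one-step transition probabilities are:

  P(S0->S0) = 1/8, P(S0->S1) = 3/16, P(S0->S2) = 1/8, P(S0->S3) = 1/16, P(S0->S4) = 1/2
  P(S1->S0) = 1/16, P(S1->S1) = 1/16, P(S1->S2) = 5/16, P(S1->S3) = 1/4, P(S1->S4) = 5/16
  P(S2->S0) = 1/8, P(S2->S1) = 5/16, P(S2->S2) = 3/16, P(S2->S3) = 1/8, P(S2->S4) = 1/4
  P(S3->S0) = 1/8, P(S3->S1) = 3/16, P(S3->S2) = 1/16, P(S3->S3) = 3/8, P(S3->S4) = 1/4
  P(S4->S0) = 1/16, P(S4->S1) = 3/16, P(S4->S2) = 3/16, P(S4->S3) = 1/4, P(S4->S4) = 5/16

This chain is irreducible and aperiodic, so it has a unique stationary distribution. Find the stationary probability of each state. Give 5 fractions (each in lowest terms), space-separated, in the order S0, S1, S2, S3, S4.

Answer: 117/1240 923/4960 867/4960 1193/4960 1509/4960

Derivation:
The stationary distribution satisfies pi = pi * P, i.e.:
  pi_S0 = 1/8*pi_S0 + 1/16*pi_S1 + 1/8*pi_S2 + 1/8*pi_S3 + 1/16*pi_S4
  pi_S1 = 3/16*pi_S0 + 1/16*pi_S1 + 5/16*pi_S2 + 3/16*pi_S3 + 3/16*pi_S4
  pi_S2 = 1/8*pi_S0 + 5/16*pi_S1 + 3/16*pi_S2 + 1/16*pi_S3 + 3/16*pi_S4
  pi_S3 = 1/16*pi_S0 + 1/4*pi_S1 + 1/8*pi_S2 + 3/8*pi_S3 + 1/4*pi_S4
  pi_S4 = 1/2*pi_S0 + 5/16*pi_S1 + 1/4*pi_S2 + 1/4*pi_S3 + 5/16*pi_S4
with normalization: pi_S0 + pi_S1 + pi_S2 + pi_S3 + pi_S4 = 1.

Using the first 4 balance equations plus normalization, the linear system A*pi = b is:
  [-7/8, 1/16, 1/8, 1/8, 1/16] . pi = 0
  [3/16, -15/16, 5/16, 3/16, 3/16] . pi = 0
  [1/8, 5/16, -13/16, 1/16, 3/16] . pi = 0
  [1/16, 1/4, 1/8, -5/8, 1/4] . pi = 0
  [1, 1, 1, 1, 1] . pi = 1

Solving yields:
  pi_S0 = 117/1240
  pi_S1 = 923/4960
  pi_S2 = 867/4960
  pi_S3 = 1193/4960
  pi_S4 = 1509/4960

Verification (pi * P):
  117/1240*1/8 + 923/4960*1/16 + 867/4960*1/8 + 1193/4960*1/8 + 1509/4960*1/16 = 117/1240 = pi_S0  (ok)
  117/1240*3/16 + 923/4960*1/16 + 867/4960*5/16 + 1193/4960*3/16 + 1509/4960*3/16 = 923/4960 = pi_S1  (ok)
  117/1240*1/8 + 923/4960*5/16 + 867/4960*3/16 + 1193/4960*1/16 + 1509/4960*3/16 = 867/4960 = pi_S2  (ok)
  117/1240*1/16 + 923/4960*1/4 + 867/4960*1/8 + 1193/4960*3/8 + 1509/4960*1/4 = 1193/4960 = pi_S3  (ok)
  117/1240*1/2 + 923/4960*5/16 + 867/4960*1/4 + 1193/4960*1/4 + 1509/4960*5/16 = 1509/4960 = pi_S4  (ok)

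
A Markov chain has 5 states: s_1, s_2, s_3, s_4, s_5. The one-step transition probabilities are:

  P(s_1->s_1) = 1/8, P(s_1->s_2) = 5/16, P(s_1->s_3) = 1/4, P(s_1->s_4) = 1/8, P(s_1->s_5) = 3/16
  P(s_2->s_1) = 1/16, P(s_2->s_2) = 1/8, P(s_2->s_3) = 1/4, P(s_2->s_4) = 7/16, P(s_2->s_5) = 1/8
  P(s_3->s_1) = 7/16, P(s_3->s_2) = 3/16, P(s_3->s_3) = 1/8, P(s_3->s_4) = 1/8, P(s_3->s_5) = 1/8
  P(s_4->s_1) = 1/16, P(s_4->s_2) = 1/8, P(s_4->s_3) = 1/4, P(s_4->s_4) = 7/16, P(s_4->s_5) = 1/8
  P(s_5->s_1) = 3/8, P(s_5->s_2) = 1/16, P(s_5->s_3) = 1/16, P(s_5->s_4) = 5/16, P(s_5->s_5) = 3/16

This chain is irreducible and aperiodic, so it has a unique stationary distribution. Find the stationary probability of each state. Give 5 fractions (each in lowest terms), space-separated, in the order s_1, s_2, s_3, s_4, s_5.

Answer: 43/221 10483/63648 787/3978 18877/63648 97/663

Derivation:
The stationary distribution satisfies pi = pi * P, i.e.:
  pi_s_1 = 1/8*pi_s_1 + 1/16*pi_s_2 + 7/16*pi_s_3 + 1/16*pi_s_4 + 3/8*pi_s_5
  pi_s_2 = 5/16*pi_s_1 + 1/8*pi_s_2 + 3/16*pi_s_3 + 1/8*pi_s_4 + 1/16*pi_s_5
  pi_s_3 = 1/4*pi_s_1 + 1/4*pi_s_2 + 1/8*pi_s_3 + 1/4*pi_s_4 + 1/16*pi_s_5
  pi_s_4 = 1/8*pi_s_1 + 7/16*pi_s_2 + 1/8*pi_s_3 + 7/16*pi_s_4 + 5/16*pi_s_5
  pi_s_5 = 3/16*pi_s_1 + 1/8*pi_s_2 + 1/8*pi_s_3 + 1/8*pi_s_4 + 3/16*pi_s_5
with normalization: pi_s_1 + pi_s_2 + pi_s_3 + pi_s_4 + pi_s_5 = 1.

Using the first 4 balance equations plus normalization, the linear system A*pi = b is:
  [-7/8, 1/16, 7/16, 1/16, 3/8] . pi = 0
  [5/16, -7/8, 3/16, 1/8, 1/16] . pi = 0
  [1/4, 1/4, -7/8, 1/4, 1/16] . pi = 0
  [1/8, 7/16, 1/8, -9/16, 5/16] . pi = 0
  [1, 1, 1, 1, 1] . pi = 1

Solving yields:
  pi_s_1 = 43/221
  pi_s_2 = 10483/63648
  pi_s_3 = 787/3978
  pi_s_4 = 18877/63648
  pi_s_5 = 97/663

Verification (pi * P):
  43/221*1/8 + 10483/63648*1/16 + 787/3978*7/16 + 18877/63648*1/16 + 97/663*3/8 = 43/221 = pi_s_1  (ok)
  43/221*5/16 + 10483/63648*1/8 + 787/3978*3/16 + 18877/63648*1/8 + 97/663*1/16 = 10483/63648 = pi_s_2  (ok)
  43/221*1/4 + 10483/63648*1/4 + 787/3978*1/8 + 18877/63648*1/4 + 97/663*1/16 = 787/3978 = pi_s_3  (ok)
  43/221*1/8 + 10483/63648*7/16 + 787/3978*1/8 + 18877/63648*7/16 + 97/663*5/16 = 18877/63648 = pi_s_4  (ok)
  43/221*3/16 + 10483/63648*1/8 + 787/3978*1/8 + 18877/63648*1/8 + 97/663*3/16 = 97/663 = pi_s_5  (ok)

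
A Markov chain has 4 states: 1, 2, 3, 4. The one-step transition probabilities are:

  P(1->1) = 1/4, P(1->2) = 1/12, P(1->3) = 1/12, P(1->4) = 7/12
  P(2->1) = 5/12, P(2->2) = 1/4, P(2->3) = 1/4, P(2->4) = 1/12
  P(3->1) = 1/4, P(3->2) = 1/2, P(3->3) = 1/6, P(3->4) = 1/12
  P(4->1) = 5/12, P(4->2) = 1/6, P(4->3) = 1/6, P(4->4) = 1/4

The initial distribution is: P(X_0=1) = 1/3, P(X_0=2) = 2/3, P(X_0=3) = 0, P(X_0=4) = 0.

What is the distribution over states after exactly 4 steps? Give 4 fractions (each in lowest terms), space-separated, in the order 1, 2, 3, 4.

Answer: 5197/15552 6487/31104 539/3456 781/2592

Derivation:
Propagating the distribution step by step (d_{t+1} = d_t * P):
d_0 = (1=1/3, 2=2/3, 3=0, 4=0)
  d_1[1] = 1/3*1/4 + 2/3*5/12 + 0*1/4 + 0*5/12 = 13/36
  d_1[2] = 1/3*1/12 + 2/3*1/4 + 0*1/2 + 0*1/6 = 7/36
  d_1[3] = 1/3*1/12 + 2/3*1/4 + 0*1/6 + 0*1/6 = 7/36
  d_1[4] = 1/3*7/12 + 2/3*1/12 + 0*1/12 + 0*1/4 = 1/4
d_1 = (1=13/36, 2=7/36, 3=7/36, 4=1/4)
  d_2[1] = 13/36*1/4 + 7/36*5/12 + 7/36*1/4 + 1/4*5/12 = 35/108
  d_2[2] = 13/36*1/12 + 7/36*1/4 + 7/36*1/2 + 1/4*1/6 = 47/216
  d_2[3] = 13/36*1/12 + 7/36*1/4 + 7/36*1/6 + 1/4*1/6 = 11/72
  d_2[4] = 13/36*7/12 + 7/36*1/12 + 7/36*1/12 + 1/4*1/4 = 11/36
d_2 = (1=35/108, 2=47/216, 3=11/72, 4=11/36)
  d_3[1] = 35/108*1/4 + 47/216*5/12 + 11/72*1/4 + 11/36*5/12 = 437/1296
  d_3[2] = 35/108*1/12 + 47/216*1/4 + 11/72*1/2 + 11/36*1/6 = 541/2592
  d_3[3] = 35/108*1/12 + 47/216*1/4 + 11/72*1/6 + 11/36*1/6 = 409/2592
  d_3[4] = 35/108*7/12 + 47/216*1/12 + 11/72*1/12 + 11/36*1/4 = 8/27
d_3 = (1=437/1296, 2=541/2592, 3=409/2592, 4=8/27)
  d_4[1] = 437/1296*1/4 + 541/2592*5/12 + 409/2592*1/4 + 8/27*5/12 = 5197/15552
  d_4[2] = 437/1296*1/12 + 541/2592*1/4 + 409/2592*1/2 + 8/27*1/6 = 6487/31104
  d_4[3] = 437/1296*1/12 + 541/2592*1/4 + 409/2592*1/6 + 8/27*1/6 = 539/3456
  d_4[4] = 437/1296*7/12 + 541/2592*1/12 + 409/2592*1/12 + 8/27*1/4 = 781/2592
d_4 = (1=5197/15552, 2=6487/31104, 3=539/3456, 4=781/2592)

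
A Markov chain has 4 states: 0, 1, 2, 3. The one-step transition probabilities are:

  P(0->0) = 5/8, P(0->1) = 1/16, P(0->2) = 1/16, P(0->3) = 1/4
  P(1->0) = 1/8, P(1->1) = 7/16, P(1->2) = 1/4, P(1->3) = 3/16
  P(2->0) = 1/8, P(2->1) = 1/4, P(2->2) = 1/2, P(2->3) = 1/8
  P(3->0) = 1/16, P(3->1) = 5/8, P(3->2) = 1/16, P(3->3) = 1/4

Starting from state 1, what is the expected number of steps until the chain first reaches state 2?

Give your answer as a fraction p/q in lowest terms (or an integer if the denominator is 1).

Let h_i = expected steps to first reach 2 from state i.
Boundary: h_2 = 0.
First-step equations for the other states:
  h_0 = 1 + 5/8*h_0 + 1/16*h_1 + 1/16*h_2 + 1/4*h_3
  h_1 = 1 + 1/8*h_0 + 7/16*h_1 + 1/4*h_2 + 3/16*h_3
  h_3 = 1 + 1/16*h_0 + 5/8*h_1 + 1/16*h_2 + 1/4*h_3

Substituting h_2 = 0 and rearranging gives the linear system (I - Q) h = 1:
  [3/8, -1/16, -1/4] . (h_0, h_1, h_3) = 1
  [-1/8, 9/16, -3/16] . (h_0, h_1, h_3) = 1
  [-1/16, -5/8, 3/4] . (h_0, h_1, h_3) = 1

Solving yields:
  h_0 = 208/25
  h_1 = 1936/325
  h_3 = 2272/325

Starting state is 1, so the expected hitting time is h_1 = 1936/325.

Answer: 1936/325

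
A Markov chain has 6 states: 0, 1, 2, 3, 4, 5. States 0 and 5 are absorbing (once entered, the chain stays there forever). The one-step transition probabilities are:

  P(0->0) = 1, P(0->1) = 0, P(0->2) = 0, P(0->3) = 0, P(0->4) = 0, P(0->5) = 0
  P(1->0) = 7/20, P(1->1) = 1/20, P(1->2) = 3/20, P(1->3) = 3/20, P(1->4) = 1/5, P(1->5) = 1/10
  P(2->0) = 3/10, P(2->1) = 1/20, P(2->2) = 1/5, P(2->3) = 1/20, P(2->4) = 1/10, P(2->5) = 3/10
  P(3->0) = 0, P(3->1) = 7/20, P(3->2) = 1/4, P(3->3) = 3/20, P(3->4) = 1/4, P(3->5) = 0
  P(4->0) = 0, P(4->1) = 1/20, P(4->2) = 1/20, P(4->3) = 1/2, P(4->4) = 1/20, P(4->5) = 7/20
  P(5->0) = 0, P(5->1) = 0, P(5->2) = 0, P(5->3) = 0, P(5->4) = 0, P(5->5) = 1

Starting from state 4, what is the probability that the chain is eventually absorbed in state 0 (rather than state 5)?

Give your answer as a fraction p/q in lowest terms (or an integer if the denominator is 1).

Answer: 431/1423

Derivation:
Let a_i = P(absorbed in 0 | start in state i).
Boundary conditions: a_0 = 1, a_5 = 0.
For each transient state i, a_i = sum_j P(i->j) * a_j:
  a_1 = 7/20*a_0 + 1/20*a_1 + 3/20*a_2 + 3/20*a_3 + 1/5*a_4 + 1/10*a_5
  a_2 = 3/10*a_0 + 1/20*a_1 + 1/5*a_2 + 1/20*a_3 + 1/10*a_4 + 3/10*a_5
  a_3 = 0*a_0 + 7/20*a_1 + 1/4*a_2 + 3/20*a_3 + 1/4*a_4 + 0*a_5
  a_4 = 0*a_0 + 1/20*a_1 + 1/20*a_2 + 1/2*a_3 + 1/20*a_4 + 7/20*a_5

Substituting a_0 = 1 and a_5 = 0, rearrange to (I - Q) a = r where r[i] = P(i -> 0):
  [19/20, -3/20, -3/20, -1/5] . (a_1, a_2, a_3, a_4) = 7/20
  [-1/20, 4/5, -1/20, -1/10] . (a_1, a_2, a_3, a_4) = 3/10
  [-7/20, -1/4, 17/20, -1/4] . (a_1, a_2, a_3, a_4) = 0
  [-1/20, -1/20, -1/2, 19/20] . (a_1, a_2, a_3, a_4) = 0

Solving yields:
  a_1 = 828/1423
  a_2 = 681/1423
  a_3 = 668/1423
  a_4 = 431/1423

Starting state is 4, so the absorption probability is a_4 = 431/1423.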